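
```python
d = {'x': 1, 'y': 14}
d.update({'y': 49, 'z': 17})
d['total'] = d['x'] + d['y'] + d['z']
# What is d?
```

After line 1: d = {'x': 1, 'y': 14}
After line 2 (y overwritten, z added): d = {'x': 1, 'y': 49, 'z': 17}
After line 3 (total = 1 + 49 + 17 = 67): d = {'x': 1, 'y': 49, 'z': 17, 'total': 67}

{'x': 1, 'y': 49, 'z': 17, 'total': 67}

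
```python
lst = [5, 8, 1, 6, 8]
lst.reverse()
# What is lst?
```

[8, 6, 1, 8, 5]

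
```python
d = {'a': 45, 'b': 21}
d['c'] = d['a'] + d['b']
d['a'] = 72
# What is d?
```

After line 1: d = {'a': 45, 'b': 21}
After line 2 (d['c'] = 45 + 21): d = {'a': 45, 'b': 21, 'c': 66}
After line 3: d = {'a': 72, 'b': 21, 'c': 66}

{'a': 72, 'b': 21, 'c': 66}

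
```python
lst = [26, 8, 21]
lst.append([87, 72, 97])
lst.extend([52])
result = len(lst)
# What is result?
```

After line 1: lst = [26, 8, 21]
After line 2 (append adds [87, 72, 97] as single element): lst = [26, 8, 21, [87, 72, 97]]
After line 3 (extend unpacks [52], adds 52): lst = [26, 8, 21, [87, 72, 97], 52]
After line 4: result = len(lst) = 5

5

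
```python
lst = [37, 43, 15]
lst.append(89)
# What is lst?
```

[37, 43, 15, 89]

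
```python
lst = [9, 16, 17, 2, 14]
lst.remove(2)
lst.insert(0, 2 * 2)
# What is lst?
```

After line 1: lst = [9, 16, 17, 2, 14]
After line 2 (remove first 2): lst = [9, 16, 17, 14]
After line 3 (insert 4 at index 0): lst = [4, 9, 16, 17, 14]

[4, 9, 16, 17, 14]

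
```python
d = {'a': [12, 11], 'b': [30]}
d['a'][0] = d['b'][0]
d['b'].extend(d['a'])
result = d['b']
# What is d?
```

After line 1: d = {'a': [12, 11], 'b': [30]}
After line 2 (a[0] = b[0] = 30): d = {'a': [30, 11], 'b': [30]}
After line 3 (b.extend(a) appends [30, 11]): d = {'a': [30, 11], 'b': [30, 30, 11]}
After line 4: result = d['b'] = [30, 30, 11]

{'a': [30, 11], 'b': [30, 30, 11]}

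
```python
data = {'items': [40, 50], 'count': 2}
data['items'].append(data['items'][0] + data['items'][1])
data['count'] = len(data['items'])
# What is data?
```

After line 1: data = {'items': [40, 50], 'count': 2}
After line 2 (append 40 + 50 = 90): data = {'items': [40, 50, 90], 'count': 2}
After line 3 (count = len(items) = 3): data = {'items': [40, 50, 90], 'count': 3}

{'items': [40, 50, 90], 'count': 3}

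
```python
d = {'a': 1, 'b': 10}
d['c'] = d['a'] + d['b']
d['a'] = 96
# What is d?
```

After line 1: d = {'a': 1, 'b': 10}
After line 2 (d['c'] = 1 + 10): d = {'a': 1, 'b': 10, 'c': 11}
After line 3: d = {'a': 96, 'b': 10, 'c': 11}

{'a': 96, 'b': 10, 'c': 11}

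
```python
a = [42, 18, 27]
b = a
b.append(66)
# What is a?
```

After line 1: a = [42, 18, 27]
After line 2 (b = a is an alias, same object): a = [42, 18, 27], b = [42, 18, 27]
After line 3 (b.append mutates the shared list): a = [42, 18, 27, 66], b = [42, 18, 27, 66]

[42, 18, 27, 66]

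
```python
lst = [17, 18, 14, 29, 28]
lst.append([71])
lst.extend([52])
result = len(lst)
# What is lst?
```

After line 1: lst = [17, 18, 14, 29, 28]
After line 2 (append adds [71] as single element): lst = [17, 18, 14, 29, 28, [71]]
After line 3 (extend unpacks [52], adds 52): lst = [17, 18, 14, 29, 28, [71], 52]
After line 4: result = len(lst) = 7

[17, 18, 14, 29, 28, [71], 52]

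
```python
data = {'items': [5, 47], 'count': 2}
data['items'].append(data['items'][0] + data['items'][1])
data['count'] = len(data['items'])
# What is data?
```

After line 1: data = {'items': [5, 47], 'count': 2}
After line 2 (append 5 + 47 = 52): data = {'items': [5, 47, 52], 'count': 2}
After line 3 (count = len(items) = 3): data = {'items': [5, 47, 52], 'count': 3}

{'items': [5, 47, 52], 'count': 3}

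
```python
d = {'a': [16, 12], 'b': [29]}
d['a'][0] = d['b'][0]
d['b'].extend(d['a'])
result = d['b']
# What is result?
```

After line 1: d = {'a': [16, 12], 'b': [29]}
After line 2 (a[0] = b[0] = 29): d = {'a': [29, 12], 'b': [29]}
After line 3 (b.extend(a) appends [29, 12]): d = {'a': [29, 12], 'b': [29, 29, 12]}
After line 4: result = d['b'] = [29, 29, 12]

[29, 29, 12]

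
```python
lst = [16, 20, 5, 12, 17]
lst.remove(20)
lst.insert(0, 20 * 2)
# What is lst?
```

After line 1: lst = [16, 20, 5, 12, 17]
After line 2 (remove first 20): lst = [16, 5, 12, 17]
After line 3 (insert 40 at index 0): lst = [40, 16, 5, 12, 17]

[40, 16, 5, 12, 17]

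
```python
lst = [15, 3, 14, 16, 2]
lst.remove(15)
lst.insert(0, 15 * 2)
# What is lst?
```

After line 1: lst = [15, 3, 14, 16, 2]
After line 2 (remove first 15): lst = [3, 14, 16, 2]
After line 3 (insert 30 at index 0): lst = [30, 3, 14, 16, 2]

[30, 3, 14, 16, 2]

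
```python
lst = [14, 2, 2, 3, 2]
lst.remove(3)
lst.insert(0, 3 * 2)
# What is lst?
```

After line 1: lst = [14, 2, 2, 3, 2]
After line 2 (remove first 3): lst = [14, 2, 2, 2]
After line 3 (insert 6 at index 0): lst = [6, 14, 2, 2, 2]

[6, 14, 2, 2, 2]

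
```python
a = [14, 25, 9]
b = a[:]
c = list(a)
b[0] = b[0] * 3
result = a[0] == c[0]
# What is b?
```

After line 1: a = [14, 25, 9]
After line 2 (b = a[:], copy): a = [14, 25, 9], b = [14, 25, 9]
After line 3 (c = list(a) is a copy, new object): c = [14, 25, 9]
After line 4 (b[0] = 14 * 3 = 42; only b mutates (copy)): a = [14, 25, 9], b = [42, 25, 9], c = [14, 25, 9]
After line 5 (a[0] = 14, c[0] = 14; result = True)

[42, 25, 9]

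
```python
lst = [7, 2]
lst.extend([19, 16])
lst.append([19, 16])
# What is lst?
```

After line 1: lst = [7, 2]
After line 2 (extend unpacks [19, 16]): lst = [7, 2, 19, 16]
After line 3 (append adds [19, 16] as single element): lst = [7, 2, 19, 16, [19, 16]]

[7, 2, 19, 16, [19, 16]]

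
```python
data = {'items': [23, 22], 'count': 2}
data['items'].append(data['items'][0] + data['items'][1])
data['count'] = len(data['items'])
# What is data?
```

After line 1: data = {'items': [23, 22], 'count': 2}
After line 2 (append 23 + 22 = 45): data = {'items': [23, 22, 45], 'count': 2}
After line 3 (count = len(items) = 3): data = {'items': [23, 22, 45], 'count': 3}

{'items': [23, 22, 45], 'count': 3}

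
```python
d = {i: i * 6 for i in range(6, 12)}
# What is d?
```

{6: 36, 7: 42, 8: 48, 9: 54, 10: 60, 11: 66}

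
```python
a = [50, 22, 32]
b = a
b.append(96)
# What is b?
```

After line 1: a = [50, 22, 32]
After line 2 (b = a is an alias, same object): a = [50, 22, 32], b = [50, 22, 32]
After line 3 (b.append mutates the shared list): a = [50, 22, 32, 96], b = [50, 22, 32, 96]

[50, 22, 32, 96]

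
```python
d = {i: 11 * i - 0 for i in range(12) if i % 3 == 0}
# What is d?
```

{0: 0, 3: 33, 6: 66, 9: 99}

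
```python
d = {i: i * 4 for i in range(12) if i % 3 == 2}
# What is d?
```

{2: 8, 5: 20, 8: 32, 11: 44}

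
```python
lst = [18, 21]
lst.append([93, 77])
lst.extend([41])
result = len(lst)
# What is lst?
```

After line 1: lst = [18, 21]
After line 2 (append adds [93, 77] as single element): lst = [18, 21, [93, 77]]
After line 3 (extend unpacks [41], adds 41): lst = [18, 21, [93, 77], 41]
After line 4: result = len(lst) = 4

[18, 21, [93, 77], 41]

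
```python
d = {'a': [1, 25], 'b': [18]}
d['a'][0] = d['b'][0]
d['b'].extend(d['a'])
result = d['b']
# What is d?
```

After line 1: d = {'a': [1, 25], 'b': [18]}
After line 2 (a[0] = b[0] = 18): d = {'a': [18, 25], 'b': [18]}
After line 3 (b.extend(a) appends [18, 25]): d = {'a': [18, 25], 'b': [18, 18, 25]}
After line 4: result = d['b'] = [18, 18, 25]

{'a': [18, 25], 'b': [18, 18, 25]}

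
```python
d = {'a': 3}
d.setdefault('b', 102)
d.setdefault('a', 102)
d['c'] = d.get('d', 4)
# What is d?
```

After line 1: d = {'a': 3}
After line 2 (setdefault adds 'b'=102): d = {'a': 3, 'b': 102}
After line 3 (setdefault 'a' no-op, already exists): d = {'a': 3, 'b': 102}
After line 4 (get('d', 4) returns default since 'd' not in d): d = {'a': 3, 'b': 102, 'c': 4}

{'a': 3, 'b': 102, 'c': 4}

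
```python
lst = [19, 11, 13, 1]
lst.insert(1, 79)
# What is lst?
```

[19, 79, 11, 13, 1]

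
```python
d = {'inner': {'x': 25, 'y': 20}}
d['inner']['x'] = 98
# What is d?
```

After line 1: d = {'inner': {'x': 25, 'y': 20}}
After line 2 (inner x overwritten): d = {'inner': {'x': 98, 'y': 20}}

{'inner': {'x': 98, 'y': 20}}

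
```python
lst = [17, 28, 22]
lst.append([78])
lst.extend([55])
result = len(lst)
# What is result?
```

After line 1: lst = [17, 28, 22]
After line 2 (append adds [78] as single element): lst = [17, 28, 22, [78]]
After line 3 (extend unpacks [55], adds 55): lst = [17, 28, 22, [78], 55]
After line 4: result = len(lst) = 5

5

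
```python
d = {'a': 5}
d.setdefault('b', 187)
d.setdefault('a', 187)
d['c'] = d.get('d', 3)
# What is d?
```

After line 1: d = {'a': 5}
After line 2 (setdefault adds 'b'=187): d = {'a': 5, 'b': 187}
After line 3 (setdefault 'a' no-op, already exists): d = {'a': 5, 'b': 187}
After line 4 (get('d', 3) returns default since 'd' not in d): d = {'a': 5, 'b': 187, 'c': 3}

{'a': 5, 'b': 187, 'c': 3}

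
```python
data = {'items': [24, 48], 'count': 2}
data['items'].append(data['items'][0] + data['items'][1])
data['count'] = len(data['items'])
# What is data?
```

After line 1: data = {'items': [24, 48], 'count': 2}
After line 2 (append 24 + 48 = 72): data = {'items': [24, 48, 72], 'count': 2}
After line 3 (count = len(items) = 3): data = {'items': [24, 48, 72], 'count': 3}

{'items': [24, 48, 72], 'count': 3}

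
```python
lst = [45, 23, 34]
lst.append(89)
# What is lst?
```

[45, 23, 34, 89]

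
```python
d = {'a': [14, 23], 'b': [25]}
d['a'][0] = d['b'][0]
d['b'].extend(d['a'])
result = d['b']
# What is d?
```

After line 1: d = {'a': [14, 23], 'b': [25]}
After line 2 (a[0] = b[0] = 25): d = {'a': [25, 23], 'b': [25]}
After line 3 (b.extend(a) appends [25, 23]): d = {'a': [25, 23], 'b': [25, 25, 23]}
After line 4: result = d['b'] = [25, 25, 23]

{'a': [25, 23], 'b': [25, 25, 23]}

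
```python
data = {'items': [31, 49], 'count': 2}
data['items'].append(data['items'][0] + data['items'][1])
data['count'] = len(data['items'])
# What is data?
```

After line 1: data = {'items': [31, 49], 'count': 2}
After line 2 (append 31 + 49 = 80): data = {'items': [31, 49, 80], 'count': 2}
After line 3 (count = len(items) = 3): data = {'items': [31, 49, 80], 'count': 3}

{'items': [31, 49, 80], 'count': 3}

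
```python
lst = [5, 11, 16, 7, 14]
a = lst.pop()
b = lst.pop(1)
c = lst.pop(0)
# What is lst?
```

After line 1: lst = [5, 11, 16, 7, 14]
After line 2 (pop() -> a = 14): lst = [5, 11, 16, 7]
After line 3 (pop(1) -> b = 11): lst = [5, 16, 7]
After line 4 (pop(0) -> c = 5): lst = [16, 7]

[16, 7]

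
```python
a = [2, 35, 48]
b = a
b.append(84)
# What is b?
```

After line 1: a = [2, 35, 48]
After line 2 (b = a is an alias, same object): a = [2, 35, 48], b = [2, 35, 48]
After line 3 (b.append mutates the shared list): a = [2, 35, 48, 84], b = [2, 35, 48, 84]

[2, 35, 48, 84]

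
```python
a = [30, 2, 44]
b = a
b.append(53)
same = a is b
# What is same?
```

After line 1: a = [30, 2, 44]
After line 2 (b = a is an alias, same object): a = [30, 2, 44], b = [30, 2, 44]
After line 3 (b.append mutates the shared list): a = [30, 2, 44, 53], b = [30, 2, 44, 53]
After line 4 (same = a is b; same object -> True): same = True

True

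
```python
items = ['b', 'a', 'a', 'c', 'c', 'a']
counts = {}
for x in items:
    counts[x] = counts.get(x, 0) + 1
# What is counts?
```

Initial: counts = {}, items = ['b', 'a', 'a', 'c', 'c', 'a']
See 'b': counts = {'b': 1}
See 'a': counts = {'b': 1, 'a': 1}
See 'a': counts = {'b': 1, 'a': 2}
See 'c': counts = {'b': 1, 'a': 2, 'c': 1}
See 'c': counts = {'b': 1, 'a': 2, 'c': 2}
See 'a': counts = {'b': 1, 'a': 3, 'c': 2}

{'b': 1, 'a': 3, 'c': 2}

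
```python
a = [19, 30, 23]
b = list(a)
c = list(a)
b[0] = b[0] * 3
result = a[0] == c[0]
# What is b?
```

After line 1: a = [19, 30, 23]
After line 2 (b = list(a), copy): a = [19, 30, 23], b = [19, 30, 23]
After line 3 (c = list(a) is a copy, new object): c = [19, 30, 23]
After line 4 (b[0] = 19 * 3 = 57; only b mutates (copy)): a = [19, 30, 23], b = [57, 30, 23], c = [19, 30, 23]
After line 5 (a[0] = 19, c[0] = 19; result = True)

[57, 30, 23]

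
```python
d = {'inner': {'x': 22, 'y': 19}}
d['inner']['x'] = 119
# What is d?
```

After line 1: d = {'inner': {'x': 22, 'y': 19}}
After line 2 (inner x overwritten): d = {'inner': {'x': 119, 'y': 19}}

{'inner': {'x': 119, 'y': 19}}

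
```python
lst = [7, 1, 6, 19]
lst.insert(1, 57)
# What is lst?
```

[7, 57, 1, 6, 19]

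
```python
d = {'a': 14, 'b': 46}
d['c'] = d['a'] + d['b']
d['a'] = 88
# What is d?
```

After line 1: d = {'a': 14, 'b': 46}
After line 2 (d['c'] = 14 + 46): d = {'a': 14, 'b': 46, 'c': 60}
After line 3: d = {'a': 88, 'b': 46, 'c': 60}

{'a': 88, 'b': 46, 'c': 60}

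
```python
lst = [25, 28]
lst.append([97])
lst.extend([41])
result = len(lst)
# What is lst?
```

After line 1: lst = [25, 28]
After line 2 (append adds [97] as single element): lst = [25, 28, [97]]
After line 3 (extend unpacks [41], adds 41): lst = [25, 28, [97], 41]
After line 4: result = len(lst) = 4

[25, 28, [97], 41]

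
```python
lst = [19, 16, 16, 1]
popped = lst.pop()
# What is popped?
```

1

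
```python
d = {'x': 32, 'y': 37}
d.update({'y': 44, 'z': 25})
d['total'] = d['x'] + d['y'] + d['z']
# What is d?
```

After line 1: d = {'x': 32, 'y': 37}
After line 2 (y overwritten, z added): d = {'x': 32, 'y': 44, 'z': 25}
After line 3 (total = 32 + 44 + 25 = 101): d = {'x': 32, 'y': 44, 'z': 25, 'total': 101}

{'x': 32, 'y': 44, 'z': 25, 'total': 101}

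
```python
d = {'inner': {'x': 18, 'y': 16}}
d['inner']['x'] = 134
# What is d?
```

After line 1: d = {'inner': {'x': 18, 'y': 16}}
After line 2 (inner x overwritten): d = {'inner': {'x': 134, 'y': 16}}

{'inner': {'x': 134, 'y': 16}}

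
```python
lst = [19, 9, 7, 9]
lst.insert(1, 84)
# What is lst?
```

[19, 84, 9, 7, 9]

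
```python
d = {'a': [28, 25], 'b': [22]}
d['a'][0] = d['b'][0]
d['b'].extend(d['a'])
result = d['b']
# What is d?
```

After line 1: d = {'a': [28, 25], 'b': [22]}
After line 2 (a[0] = b[0] = 22): d = {'a': [22, 25], 'b': [22]}
After line 3 (b.extend(a) appends [22, 25]): d = {'a': [22, 25], 'b': [22, 22, 25]}
After line 4: result = d['b'] = [22, 22, 25]

{'a': [22, 25], 'b': [22, 22, 25]}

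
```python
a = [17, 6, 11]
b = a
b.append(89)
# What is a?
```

After line 1: a = [17, 6, 11]
After line 2 (b = a is an alias, same object): a = [17, 6, 11], b = [17, 6, 11]
After line 3 (b.append mutates the shared list): a = [17, 6, 11, 89], b = [17, 6, 11, 89]

[17, 6, 11, 89]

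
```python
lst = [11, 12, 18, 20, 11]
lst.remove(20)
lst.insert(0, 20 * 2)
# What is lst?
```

After line 1: lst = [11, 12, 18, 20, 11]
After line 2 (remove first 20): lst = [11, 12, 18, 11]
After line 3 (insert 40 at index 0): lst = [40, 11, 12, 18, 11]

[40, 11, 12, 18, 11]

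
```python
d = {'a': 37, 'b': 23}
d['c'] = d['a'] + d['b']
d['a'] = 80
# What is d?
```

After line 1: d = {'a': 37, 'b': 23}
After line 2 (d['c'] = 37 + 23): d = {'a': 37, 'b': 23, 'c': 60}
After line 3: d = {'a': 80, 'b': 23, 'c': 60}

{'a': 80, 'b': 23, 'c': 60}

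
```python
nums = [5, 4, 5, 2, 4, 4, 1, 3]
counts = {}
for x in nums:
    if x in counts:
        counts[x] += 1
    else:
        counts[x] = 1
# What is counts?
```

Initial: counts = {}, nums = [5, 4, 5, 2, 4, 4, 1, 3]
See 5: counts = {5: 1}
See 4: counts = {5: 1, 4: 1}
See 5: counts = {5: 2, 4: 1}
See 2: counts = {5: 2, 4: 1, 2: 1}
See 4: counts = {5: 2, 4: 2, 2: 1}
See 4: counts = {5: 2, 4: 3, 2: 1}
See 1: counts = {5: 2, 4: 3, 2: 1, 1: 1}
See 3: counts = {5: 2, 4: 3, 2: 1, 1: 1, 3: 1}

{5: 2, 4: 3, 2: 1, 1: 1, 3: 1}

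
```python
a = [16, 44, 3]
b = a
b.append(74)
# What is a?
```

After line 1: a = [16, 44, 3]
After line 2 (b = a is an alias, same object): a = [16, 44, 3], b = [16, 44, 3]
After line 3 (b.append mutates the shared list): a = [16, 44, 3, 74], b = [16, 44, 3, 74]

[16, 44, 3, 74]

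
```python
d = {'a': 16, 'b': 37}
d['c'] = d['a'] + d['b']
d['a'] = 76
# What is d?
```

After line 1: d = {'a': 16, 'b': 37}
After line 2 (d['c'] = 16 + 37): d = {'a': 16, 'b': 37, 'c': 53}
After line 3: d = {'a': 76, 'b': 37, 'c': 53}

{'a': 76, 'b': 37, 'c': 53}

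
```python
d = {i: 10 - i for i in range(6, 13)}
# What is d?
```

{6: 4, 7: 3, 8: 2, 9: 1, 10: 0, 11: -1, 12: -2}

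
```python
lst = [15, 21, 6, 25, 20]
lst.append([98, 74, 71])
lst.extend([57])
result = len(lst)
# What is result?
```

After line 1: lst = [15, 21, 6, 25, 20]
After line 2 (append adds [98, 74, 71] as single element): lst = [15, 21, 6, 25, 20, [98, 74, 71]]
After line 3 (extend unpacks [57], adds 57): lst = [15, 21, 6, 25, 20, [98, 74, 71], 57]
After line 4: result = len(lst) = 7

7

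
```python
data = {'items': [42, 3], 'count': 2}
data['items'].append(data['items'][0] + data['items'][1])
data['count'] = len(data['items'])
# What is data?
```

After line 1: data = {'items': [42, 3], 'count': 2}
After line 2 (append 42 + 3 = 45): data = {'items': [42, 3, 45], 'count': 2}
After line 3 (count = len(items) = 3): data = {'items': [42, 3, 45], 'count': 3}

{'items': [42, 3, 45], 'count': 3}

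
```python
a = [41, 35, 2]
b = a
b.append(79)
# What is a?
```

After line 1: a = [41, 35, 2]
After line 2 (b = a is an alias, same object): a = [41, 35, 2], b = [41, 35, 2]
After line 3 (b.append mutates the shared list): a = [41, 35, 2, 79], b = [41, 35, 2, 79]

[41, 35, 2, 79]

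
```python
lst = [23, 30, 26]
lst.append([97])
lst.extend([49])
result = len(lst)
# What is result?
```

After line 1: lst = [23, 30, 26]
After line 2 (append adds [97] as single element): lst = [23, 30, 26, [97]]
After line 3 (extend unpacks [49], adds 49): lst = [23, 30, 26, [97], 49]
After line 4: result = len(lst) = 5

5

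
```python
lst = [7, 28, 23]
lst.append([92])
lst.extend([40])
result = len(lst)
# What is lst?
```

After line 1: lst = [7, 28, 23]
After line 2 (append adds [92] as single element): lst = [7, 28, 23, [92]]
After line 3 (extend unpacks [40], adds 40): lst = [7, 28, 23, [92], 40]
After line 4: result = len(lst) = 5

[7, 28, 23, [92], 40]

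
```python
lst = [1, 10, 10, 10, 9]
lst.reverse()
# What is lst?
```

[9, 10, 10, 10, 1]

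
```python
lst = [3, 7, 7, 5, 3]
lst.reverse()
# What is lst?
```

[3, 5, 7, 7, 3]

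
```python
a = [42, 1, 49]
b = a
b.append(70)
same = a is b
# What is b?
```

After line 1: a = [42, 1, 49]
After line 2 (b = a is an alias, same object): a = [42, 1, 49], b = [42, 1, 49]
After line 3 (b.append mutates the shared list): a = [42, 1, 49, 70], b = [42, 1, 49, 70]
After line 4 (same = a is b; same object -> True): same = True

[42, 1, 49, 70]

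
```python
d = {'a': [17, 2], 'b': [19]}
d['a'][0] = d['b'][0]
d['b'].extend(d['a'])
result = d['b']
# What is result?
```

After line 1: d = {'a': [17, 2], 'b': [19]}
After line 2 (a[0] = b[0] = 19): d = {'a': [19, 2], 'b': [19]}
After line 3 (b.extend(a) appends [19, 2]): d = {'a': [19, 2], 'b': [19, 19, 2]}
After line 4: result = d['b'] = [19, 19, 2]

[19, 19, 2]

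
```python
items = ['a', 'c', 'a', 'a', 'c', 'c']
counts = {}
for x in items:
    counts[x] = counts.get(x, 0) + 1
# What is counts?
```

Initial: counts = {}, items = ['a', 'c', 'a', 'a', 'c', 'c']
See 'a': counts = {'a': 1}
See 'c': counts = {'a': 1, 'c': 1}
See 'a': counts = {'a': 2, 'c': 1}
See 'a': counts = {'a': 3, 'c': 1}
See 'c': counts = {'a': 3, 'c': 2}
See 'c': counts = {'a': 3, 'c': 3}

{'a': 3, 'c': 3}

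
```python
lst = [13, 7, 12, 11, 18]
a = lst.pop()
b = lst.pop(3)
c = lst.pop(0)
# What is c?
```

After line 1: lst = [13, 7, 12, 11, 18]
After line 2 (pop() -> a = 18): lst = [13, 7, 12, 11]
After line 3 (pop(3) -> b = 11): lst = [13, 7, 12]
After line 4 (pop(0) -> c = 13): lst = [7, 12]

13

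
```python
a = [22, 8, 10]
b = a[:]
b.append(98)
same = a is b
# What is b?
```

After line 1: a = [22, 8, 10]
After line 2 (b = a[:] is a shallow copy, new object): a = [22, 8, 10], b = [22, 8, 10]
After line 3 (append only mutates b): a = [22, 8, 10], b = [22, 8, 10, 98]
After line 4 (same = a is b; different objects -> False): same = False

[22, 8, 10, 98]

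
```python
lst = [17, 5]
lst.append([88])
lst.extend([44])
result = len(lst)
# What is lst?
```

After line 1: lst = [17, 5]
After line 2 (append adds [88] as single element): lst = [17, 5, [88]]
After line 3 (extend unpacks [44], adds 44): lst = [17, 5, [88], 44]
After line 4: result = len(lst) = 4

[17, 5, [88], 44]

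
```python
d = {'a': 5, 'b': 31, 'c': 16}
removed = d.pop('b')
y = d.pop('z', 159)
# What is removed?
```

After line 1: d = {'a': 5, 'b': 31, 'c': 16}
After line 2 (pop 'b' returns 31): d = {'a': 5, 'c': 16}, removed = 31
After line 3 (pop 'z' missing, returns default 159): d = {'a': 5, 'c': 16}, y = 159

31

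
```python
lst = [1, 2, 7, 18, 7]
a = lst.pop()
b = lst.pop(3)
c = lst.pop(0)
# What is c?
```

After line 1: lst = [1, 2, 7, 18, 7]
After line 2 (pop() -> a = 7): lst = [1, 2, 7, 18]
After line 3 (pop(3) -> b = 18): lst = [1, 2, 7]
After line 4 (pop(0) -> c = 1): lst = [2, 7]

1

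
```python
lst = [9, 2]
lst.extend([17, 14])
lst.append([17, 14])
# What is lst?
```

After line 1: lst = [9, 2]
After line 2 (extend unpacks [17, 14]): lst = [9, 2, 17, 14]
After line 3 (append adds [17, 14] as single element): lst = [9, 2, 17, 14, [17, 14]]

[9, 2, 17, 14, [17, 14]]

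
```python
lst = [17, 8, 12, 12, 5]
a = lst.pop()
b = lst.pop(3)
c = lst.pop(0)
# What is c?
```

After line 1: lst = [17, 8, 12, 12, 5]
After line 2 (pop() -> a = 5): lst = [17, 8, 12, 12]
After line 3 (pop(3) -> b = 12): lst = [17, 8, 12]
After line 4 (pop(0) -> c = 17): lst = [8, 12]

17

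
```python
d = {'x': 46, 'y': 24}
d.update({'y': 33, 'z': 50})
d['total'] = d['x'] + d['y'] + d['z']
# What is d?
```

After line 1: d = {'x': 46, 'y': 24}
After line 2 (y overwritten, z added): d = {'x': 46, 'y': 33, 'z': 50}
After line 3 (total = 46 + 33 + 50 = 129): d = {'x': 46, 'y': 33, 'z': 50, 'total': 129}

{'x': 46, 'y': 33, 'z': 50, 'total': 129}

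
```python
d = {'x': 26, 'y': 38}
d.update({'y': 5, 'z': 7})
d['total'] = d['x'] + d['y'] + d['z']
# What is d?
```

After line 1: d = {'x': 26, 'y': 38}
After line 2 (y overwritten, z added): d = {'x': 26, 'y': 5, 'z': 7}
After line 3 (total = 26 + 5 + 7 = 38): d = {'x': 26, 'y': 5, 'z': 7, 'total': 38}

{'x': 26, 'y': 5, 'z': 7, 'total': 38}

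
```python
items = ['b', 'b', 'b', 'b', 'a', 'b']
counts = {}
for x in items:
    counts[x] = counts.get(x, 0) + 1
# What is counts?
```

Initial: counts = {}, items = ['b', 'b', 'b', 'b', 'a', 'b']
See 'b': counts = {'b': 1}
See 'b': counts = {'b': 2}
See 'b': counts = {'b': 3}
See 'b': counts = {'b': 4}
See 'a': counts = {'b': 4, 'a': 1}
See 'b': counts = {'b': 5, 'a': 1}

{'b': 5, 'a': 1}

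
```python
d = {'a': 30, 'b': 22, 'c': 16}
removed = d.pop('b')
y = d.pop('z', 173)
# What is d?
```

After line 1: d = {'a': 30, 'b': 22, 'c': 16}
After line 2 (pop 'b' returns 22): d = {'a': 30, 'c': 16}, removed = 22
After line 3 (pop 'z' missing, returns default 173): d = {'a': 30, 'c': 16}, y = 173

{'a': 30, 'c': 16}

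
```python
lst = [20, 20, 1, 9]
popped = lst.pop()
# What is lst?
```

[20, 20, 1]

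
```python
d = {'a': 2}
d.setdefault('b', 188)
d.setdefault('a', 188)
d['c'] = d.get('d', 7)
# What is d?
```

After line 1: d = {'a': 2}
After line 2 (setdefault adds 'b'=188): d = {'a': 2, 'b': 188}
After line 3 (setdefault 'a' no-op, already exists): d = {'a': 2, 'b': 188}
After line 4 (get('d', 7) returns default since 'd' not in d): d = {'a': 2, 'b': 188, 'c': 7}

{'a': 2, 'b': 188, 'c': 7}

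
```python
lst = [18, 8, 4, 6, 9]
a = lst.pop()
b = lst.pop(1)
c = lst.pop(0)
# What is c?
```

After line 1: lst = [18, 8, 4, 6, 9]
After line 2 (pop() -> a = 9): lst = [18, 8, 4, 6]
After line 3 (pop(1) -> b = 8): lst = [18, 4, 6]
After line 4 (pop(0) -> c = 18): lst = [4, 6]

18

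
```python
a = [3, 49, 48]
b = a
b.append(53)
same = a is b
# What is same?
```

After line 1: a = [3, 49, 48]
After line 2 (b = a is an alias, same object): a = [3, 49, 48], b = [3, 49, 48]
After line 3 (b.append mutates the shared list): a = [3, 49, 48, 53], b = [3, 49, 48, 53]
After line 4 (same = a is b; same object -> True): same = True

True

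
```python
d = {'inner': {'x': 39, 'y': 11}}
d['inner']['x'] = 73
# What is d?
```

After line 1: d = {'inner': {'x': 39, 'y': 11}}
After line 2 (inner x overwritten): d = {'inner': {'x': 73, 'y': 11}}

{'inner': {'x': 73, 'y': 11}}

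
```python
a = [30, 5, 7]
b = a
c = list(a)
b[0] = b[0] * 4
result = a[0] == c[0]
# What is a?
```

After line 1: a = [30, 5, 7]
After line 2 (b = a, alias): a = [30, 5, 7], b = [30, 5, 7]
After line 3 (c = list(a) is a copy, new object): c = [30, 5, 7]
After line 4 (b[0] = 30 * 4 = 120; mutates shared a/b): a = b = [120, 5, 7], c = [30, 5, 7]
After line 5 (a[0] = 120, c[0] = 30; result = False)

[120, 5, 7]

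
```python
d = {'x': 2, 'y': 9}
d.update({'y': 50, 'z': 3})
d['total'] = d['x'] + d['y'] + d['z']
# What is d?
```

After line 1: d = {'x': 2, 'y': 9}
After line 2 (y overwritten, z added): d = {'x': 2, 'y': 50, 'z': 3}
After line 3 (total = 2 + 50 + 3 = 55): d = {'x': 2, 'y': 50, 'z': 3, 'total': 55}

{'x': 2, 'y': 50, 'z': 3, 'total': 55}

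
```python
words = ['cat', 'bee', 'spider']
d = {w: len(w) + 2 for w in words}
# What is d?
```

{'cat': 5, 'bee': 5, 'spider': 8}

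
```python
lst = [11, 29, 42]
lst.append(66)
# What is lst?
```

[11, 29, 42, 66]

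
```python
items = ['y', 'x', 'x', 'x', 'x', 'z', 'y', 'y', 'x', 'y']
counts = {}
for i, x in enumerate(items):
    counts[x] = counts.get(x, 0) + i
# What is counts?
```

Initial: counts = {}, items = ['y', 'x', 'x', 'x', 'x', 'z', 'y', 'y', 'x', 'y']
i=0, x='y': counts = {'y': 0}
i=1, x='x': counts = {'y': 0, 'x': 1}
i=2, x='x': counts = {'y': 0, 'x': 3}
i=3, x='x': counts = {'y': 0, 'x': 6}
i=4, x='x': counts = {'y': 0, 'x': 10}
i=5, x='z': counts = {'y': 0, 'x': 10, 'z': 5}
i=6, x='y': counts = {'y': 6, 'x': 10, 'z': 5}
i=7, x='y': counts = {'y': 13, 'x': 10, 'z': 5}
i=8, x='x': counts = {'y': 13, 'x': 18, 'z': 5}
i=9, x='y': counts = {'y': 22, 'x': 18, 'z': 5}

{'y': 22, 'x': 18, 'z': 5}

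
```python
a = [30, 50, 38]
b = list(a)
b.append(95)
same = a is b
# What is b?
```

After line 1: a = [30, 50, 38]
After line 2 (b = list(a) is a shallow copy, new object): a = [30, 50, 38], b = [30, 50, 38]
After line 3 (append only mutates b): a = [30, 50, 38], b = [30, 50, 38, 95]
After line 4 (same = a is b; different objects -> False): same = False

[30, 50, 38, 95]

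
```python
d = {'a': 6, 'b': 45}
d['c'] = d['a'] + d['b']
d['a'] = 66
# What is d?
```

After line 1: d = {'a': 6, 'b': 45}
After line 2 (d['c'] = 6 + 45): d = {'a': 6, 'b': 45, 'c': 51}
After line 3: d = {'a': 66, 'b': 45, 'c': 51}

{'a': 66, 'b': 45, 'c': 51}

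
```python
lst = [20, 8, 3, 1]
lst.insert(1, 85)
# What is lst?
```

[20, 85, 8, 3, 1]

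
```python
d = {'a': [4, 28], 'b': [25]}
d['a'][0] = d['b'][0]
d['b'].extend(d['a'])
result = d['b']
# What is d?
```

After line 1: d = {'a': [4, 28], 'b': [25]}
After line 2 (a[0] = b[0] = 25): d = {'a': [25, 28], 'b': [25]}
After line 3 (b.extend(a) appends [25, 28]): d = {'a': [25, 28], 'b': [25, 25, 28]}
After line 4: result = d['b'] = [25, 25, 28]

{'a': [25, 28], 'b': [25, 25, 28]}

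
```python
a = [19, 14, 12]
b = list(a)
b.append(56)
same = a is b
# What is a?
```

After line 1: a = [19, 14, 12]
After line 2 (b = list(a) is a shallow copy, new object): a = [19, 14, 12], b = [19, 14, 12]
After line 3 (append only mutates b): a = [19, 14, 12], b = [19, 14, 12, 56]
After line 4 (same = a is b; different objects -> False): same = False

[19, 14, 12]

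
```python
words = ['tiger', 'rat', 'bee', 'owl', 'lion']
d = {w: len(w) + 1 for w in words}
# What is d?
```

{'tiger': 6, 'rat': 4, 'bee': 4, 'owl': 4, 'lion': 5}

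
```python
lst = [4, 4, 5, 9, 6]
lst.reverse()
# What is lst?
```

[6, 9, 5, 4, 4]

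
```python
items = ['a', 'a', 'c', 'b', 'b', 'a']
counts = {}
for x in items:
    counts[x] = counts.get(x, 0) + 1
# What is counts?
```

Initial: counts = {}, items = ['a', 'a', 'c', 'b', 'b', 'a']
See 'a': counts = {'a': 1}
See 'a': counts = {'a': 2}
See 'c': counts = {'a': 2, 'c': 1}
See 'b': counts = {'a': 2, 'c': 1, 'b': 1}
See 'b': counts = {'a': 2, 'c': 1, 'b': 2}
See 'a': counts = {'a': 3, 'c': 1, 'b': 2}

{'a': 3, 'c': 1, 'b': 2}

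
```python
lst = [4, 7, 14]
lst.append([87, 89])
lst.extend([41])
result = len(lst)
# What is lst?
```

After line 1: lst = [4, 7, 14]
After line 2 (append adds [87, 89] as single element): lst = [4, 7, 14, [87, 89]]
After line 3 (extend unpacks [41], adds 41): lst = [4, 7, 14, [87, 89], 41]
After line 4: result = len(lst) = 5

[4, 7, 14, [87, 89], 41]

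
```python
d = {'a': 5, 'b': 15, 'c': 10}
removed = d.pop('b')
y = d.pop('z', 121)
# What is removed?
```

After line 1: d = {'a': 5, 'b': 15, 'c': 10}
After line 2 (pop 'b' returns 15): d = {'a': 5, 'c': 10}, removed = 15
After line 3 (pop 'z' missing, returns default 121): d = {'a': 5, 'c': 10}, y = 121

15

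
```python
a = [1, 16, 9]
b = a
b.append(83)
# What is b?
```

After line 1: a = [1, 16, 9]
After line 2 (b = a is an alias, same object): a = [1, 16, 9], b = [1, 16, 9]
After line 3 (b.append mutates the shared list): a = [1, 16, 9, 83], b = [1, 16, 9, 83]

[1, 16, 9, 83]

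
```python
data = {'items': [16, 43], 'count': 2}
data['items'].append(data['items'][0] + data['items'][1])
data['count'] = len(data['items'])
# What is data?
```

After line 1: data = {'items': [16, 43], 'count': 2}
After line 2 (append 16 + 43 = 59): data = {'items': [16, 43, 59], 'count': 2}
After line 3 (count = len(items) = 3): data = {'items': [16, 43, 59], 'count': 3}

{'items': [16, 43, 59], 'count': 3}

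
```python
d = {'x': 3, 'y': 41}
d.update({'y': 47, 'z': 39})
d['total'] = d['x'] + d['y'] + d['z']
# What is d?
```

After line 1: d = {'x': 3, 'y': 41}
After line 2 (y overwritten, z added): d = {'x': 3, 'y': 47, 'z': 39}
After line 3 (total = 3 + 47 + 39 = 89): d = {'x': 3, 'y': 47, 'z': 39, 'total': 89}

{'x': 3, 'y': 47, 'z': 39, 'total': 89}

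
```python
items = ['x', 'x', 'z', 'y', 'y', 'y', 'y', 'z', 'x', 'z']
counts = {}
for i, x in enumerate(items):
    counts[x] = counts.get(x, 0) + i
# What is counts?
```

Initial: counts = {}, items = ['x', 'x', 'z', 'y', 'y', 'y', 'y', 'z', 'x', 'z']
i=0, x='x': counts = {'x': 0}
i=1, x='x': counts = {'x': 1}
i=2, x='z': counts = {'x': 1, 'z': 2}
i=3, x='y': counts = {'x': 1, 'z': 2, 'y': 3}
i=4, x='y': counts = {'x': 1, 'z': 2, 'y': 7}
i=5, x='y': counts = {'x': 1, 'z': 2, 'y': 12}
i=6, x='y': counts = {'x': 1, 'z': 2, 'y': 18}
i=7, x='z': counts = {'x': 1, 'z': 9, 'y': 18}
i=8, x='x': counts = {'x': 9, 'z': 9, 'y': 18}
i=9, x='z': counts = {'x': 9, 'z': 18, 'y': 18}

{'x': 9, 'z': 18, 'y': 18}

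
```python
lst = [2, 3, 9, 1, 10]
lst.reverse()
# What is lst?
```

[10, 1, 9, 3, 2]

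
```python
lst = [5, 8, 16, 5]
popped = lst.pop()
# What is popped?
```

5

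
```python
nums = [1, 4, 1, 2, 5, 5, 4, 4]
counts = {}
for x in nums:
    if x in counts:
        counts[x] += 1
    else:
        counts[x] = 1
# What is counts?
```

Initial: counts = {}, nums = [1, 4, 1, 2, 5, 5, 4, 4]
See 1: counts = {1: 1}
See 4: counts = {1: 1, 4: 1}
See 1: counts = {1: 2, 4: 1}
See 2: counts = {1: 2, 4: 1, 2: 1}
See 5: counts = {1: 2, 4: 1, 2: 1, 5: 1}
See 5: counts = {1: 2, 4: 1, 2: 1, 5: 2}
See 4: counts = {1: 2, 4: 2, 2: 1, 5: 2}
See 4: counts = {1: 2, 4: 3, 2: 1, 5: 2}

{1: 2, 4: 3, 2: 1, 5: 2}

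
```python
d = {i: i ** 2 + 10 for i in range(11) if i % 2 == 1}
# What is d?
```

{1: 11, 3: 19, 5: 35, 7: 59, 9: 91}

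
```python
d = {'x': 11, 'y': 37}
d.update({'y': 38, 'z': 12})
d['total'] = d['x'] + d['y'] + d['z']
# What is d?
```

After line 1: d = {'x': 11, 'y': 37}
After line 2 (y overwritten, z added): d = {'x': 11, 'y': 38, 'z': 12}
After line 3 (total = 11 + 38 + 12 = 61): d = {'x': 11, 'y': 38, 'z': 12, 'total': 61}

{'x': 11, 'y': 38, 'z': 12, 'total': 61}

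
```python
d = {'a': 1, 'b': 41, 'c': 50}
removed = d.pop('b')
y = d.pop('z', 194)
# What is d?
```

After line 1: d = {'a': 1, 'b': 41, 'c': 50}
After line 2 (pop 'b' returns 41): d = {'a': 1, 'c': 50}, removed = 41
After line 3 (pop 'z' missing, returns default 194): d = {'a': 1, 'c': 50}, y = 194

{'a': 1, 'c': 50}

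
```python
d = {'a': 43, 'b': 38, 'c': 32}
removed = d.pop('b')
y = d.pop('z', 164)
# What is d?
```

After line 1: d = {'a': 43, 'b': 38, 'c': 32}
After line 2 (pop 'b' returns 38): d = {'a': 43, 'c': 32}, removed = 38
After line 3 (pop 'z' missing, returns default 164): d = {'a': 43, 'c': 32}, y = 164

{'a': 43, 'c': 32}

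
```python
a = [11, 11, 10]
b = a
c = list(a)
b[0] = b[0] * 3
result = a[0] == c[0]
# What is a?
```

After line 1: a = [11, 11, 10]
After line 2 (b = a, alias): a = [11, 11, 10], b = [11, 11, 10]
After line 3 (c = list(a) is a copy, new object): c = [11, 11, 10]
After line 4 (b[0] = 11 * 3 = 33; mutates shared a/b): a = b = [33, 11, 10], c = [11, 11, 10]
After line 5 (a[0] = 33, c[0] = 11; result = False)

[33, 11, 10]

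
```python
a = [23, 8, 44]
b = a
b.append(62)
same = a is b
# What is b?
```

After line 1: a = [23, 8, 44]
After line 2 (b = a is an alias, same object): a = [23, 8, 44], b = [23, 8, 44]
After line 3 (b.append mutates the shared list): a = [23, 8, 44, 62], b = [23, 8, 44, 62]
After line 4 (same = a is b; same object -> True): same = True

[23, 8, 44, 62]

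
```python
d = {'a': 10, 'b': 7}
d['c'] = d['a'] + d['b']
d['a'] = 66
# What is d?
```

After line 1: d = {'a': 10, 'b': 7}
After line 2 (d['c'] = 10 + 7): d = {'a': 10, 'b': 7, 'c': 17}
After line 3: d = {'a': 66, 'b': 7, 'c': 17}

{'a': 66, 'b': 7, 'c': 17}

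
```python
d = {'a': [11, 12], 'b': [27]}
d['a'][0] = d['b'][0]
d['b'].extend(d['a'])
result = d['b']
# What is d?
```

After line 1: d = {'a': [11, 12], 'b': [27]}
After line 2 (a[0] = b[0] = 27): d = {'a': [27, 12], 'b': [27]}
After line 3 (b.extend(a) appends [27, 12]): d = {'a': [27, 12], 'b': [27, 27, 12]}
After line 4: result = d['b'] = [27, 27, 12]

{'a': [27, 12], 'b': [27, 27, 12]}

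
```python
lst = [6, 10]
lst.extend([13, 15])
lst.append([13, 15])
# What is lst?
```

After line 1: lst = [6, 10]
After line 2 (extend unpacks [13, 15]): lst = [6, 10, 13, 15]
After line 3 (append adds [13, 15] as single element): lst = [6, 10, 13, 15, [13, 15]]

[6, 10, 13, 15, [13, 15]]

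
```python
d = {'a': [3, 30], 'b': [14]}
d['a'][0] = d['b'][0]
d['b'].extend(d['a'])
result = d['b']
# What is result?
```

After line 1: d = {'a': [3, 30], 'b': [14]}
After line 2 (a[0] = b[0] = 14): d = {'a': [14, 30], 'b': [14]}
After line 3 (b.extend(a) appends [14, 30]): d = {'a': [14, 30], 'b': [14, 14, 30]}
After line 4: result = d['b'] = [14, 14, 30]

[14, 14, 30]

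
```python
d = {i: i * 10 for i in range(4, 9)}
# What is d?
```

{4: 40, 5: 50, 6: 60, 7: 70, 8: 80}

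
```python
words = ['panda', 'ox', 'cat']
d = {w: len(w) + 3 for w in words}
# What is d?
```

{'panda': 8, 'ox': 5, 'cat': 6}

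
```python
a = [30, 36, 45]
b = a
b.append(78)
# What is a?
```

After line 1: a = [30, 36, 45]
After line 2 (b = a is an alias, same object): a = [30, 36, 45], b = [30, 36, 45]
After line 3 (b.append mutates the shared list): a = [30, 36, 45, 78], b = [30, 36, 45, 78]

[30, 36, 45, 78]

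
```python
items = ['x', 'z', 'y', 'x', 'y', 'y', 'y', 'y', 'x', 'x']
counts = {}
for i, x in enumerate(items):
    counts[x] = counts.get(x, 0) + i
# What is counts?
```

Initial: counts = {}, items = ['x', 'z', 'y', 'x', 'y', 'y', 'y', 'y', 'x', 'x']
i=0, x='x': counts = {'x': 0}
i=1, x='z': counts = {'x': 0, 'z': 1}
i=2, x='y': counts = {'x': 0, 'z': 1, 'y': 2}
i=3, x='x': counts = {'x': 3, 'z': 1, 'y': 2}
i=4, x='y': counts = {'x': 3, 'z': 1, 'y': 6}
i=5, x='y': counts = {'x': 3, 'z': 1, 'y': 11}
i=6, x='y': counts = {'x': 3, 'z': 1, 'y': 17}
i=7, x='y': counts = {'x': 3, 'z': 1, 'y': 24}
i=8, x='x': counts = {'x': 11, 'z': 1, 'y': 24}
i=9, x='x': counts = {'x': 20, 'z': 1, 'y': 24}

{'x': 20, 'z': 1, 'y': 24}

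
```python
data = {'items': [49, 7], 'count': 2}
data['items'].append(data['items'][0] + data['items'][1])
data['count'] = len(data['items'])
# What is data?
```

After line 1: data = {'items': [49, 7], 'count': 2}
After line 2 (append 49 + 7 = 56): data = {'items': [49, 7, 56], 'count': 2}
After line 3 (count = len(items) = 3): data = {'items': [49, 7, 56], 'count': 3}

{'items': [49, 7, 56], 'count': 3}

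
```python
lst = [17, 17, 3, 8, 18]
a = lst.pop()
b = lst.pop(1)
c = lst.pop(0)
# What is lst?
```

After line 1: lst = [17, 17, 3, 8, 18]
After line 2 (pop() -> a = 18): lst = [17, 17, 3, 8]
After line 3 (pop(1) -> b = 17): lst = [17, 3, 8]
After line 4 (pop(0) -> c = 17): lst = [3, 8]

[3, 8]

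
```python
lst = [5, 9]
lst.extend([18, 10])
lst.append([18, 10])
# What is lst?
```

After line 1: lst = [5, 9]
After line 2 (extend unpacks [18, 10]): lst = [5, 9, 18, 10]
After line 3 (append adds [18, 10] as single element): lst = [5, 9, 18, 10, [18, 10]]

[5, 9, 18, 10, [18, 10]]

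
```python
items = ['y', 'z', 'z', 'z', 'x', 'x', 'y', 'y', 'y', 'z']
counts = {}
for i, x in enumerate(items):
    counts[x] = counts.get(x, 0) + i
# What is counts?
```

Initial: counts = {}, items = ['y', 'z', 'z', 'z', 'x', 'x', 'y', 'y', 'y', 'z']
i=0, x='y': counts = {'y': 0}
i=1, x='z': counts = {'y': 0, 'z': 1}
i=2, x='z': counts = {'y': 0, 'z': 3}
i=3, x='z': counts = {'y': 0, 'z': 6}
i=4, x='x': counts = {'y': 0, 'z': 6, 'x': 4}
i=5, x='x': counts = {'y': 0, 'z': 6, 'x': 9}
i=6, x='y': counts = {'y': 6, 'z': 6, 'x': 9}
i=7, x='y': counts = {'y': 13, 'z': 6, 'x': 9}
i=8, x='y': counts = {'y': 21, 'z': 6, 'x': 9}
i=9, x='z': counts = {'y': 21, 'z': 15, 'x': 9}

{'y': 21, 'z': 15, 'x': 9}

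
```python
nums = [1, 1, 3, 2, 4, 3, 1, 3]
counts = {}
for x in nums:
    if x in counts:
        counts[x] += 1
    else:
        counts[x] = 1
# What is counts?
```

Initial: counts = {}, nums = [1, 1, 3, 2, 4, 3, 1, 3]
See 1: counts = {1: 1}
See 1: counts = {1: 2}
See 3: counts = {1: 2, 3: 1}
See 2: counts = {1: 2, 3: 1, 2: 1}
See 4: counts = {1: 2, 3: 1, 2: 1, 4: 1}
See 3: counts = {1: 2, 3: 2, 2: 1, 4: 1}
See 1: counts = {1: 3, 3: 2, 2: 1, 4: 1}
See 3: counts = {1: 3, 3: 3, 2: 1, 4: 1}

{1: 3, 3: 3, 2: 1, 4: 1}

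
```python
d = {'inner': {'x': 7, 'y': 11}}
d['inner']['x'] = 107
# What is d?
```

After line 1: d = {'inner': {'x': 7, 'y': 11}}
After line 2 (inner x overwritten): d = {'inner': {'x': 107, 'y': 11}}

{'inner': {'x': 107, 'y': 11}}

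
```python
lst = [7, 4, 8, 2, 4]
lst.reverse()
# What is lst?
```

[4, 2, 8, 4, 7]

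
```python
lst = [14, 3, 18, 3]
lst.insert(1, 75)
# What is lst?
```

[14, 75, 3, 18, 3]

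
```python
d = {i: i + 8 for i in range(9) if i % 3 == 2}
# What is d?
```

{2: 10, 5: 13, 8: 16}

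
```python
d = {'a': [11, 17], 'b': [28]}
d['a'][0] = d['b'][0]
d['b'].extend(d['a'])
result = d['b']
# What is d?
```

After line 1: d = {'a': [11, 17], 'b': [28]}
After line 2 (a[0] = b[0] = 28): d = {'a': [28, 17], 'b': [28]}
After line 3 (b.extend(a) appends [28, 17]): d = {'a': [28, 17], 'b': [28, 28, 17]}
After line 4: result = d['b'] = [28, 28, 17]

{'a': [28, 17], 'b': [28, 28, 17]}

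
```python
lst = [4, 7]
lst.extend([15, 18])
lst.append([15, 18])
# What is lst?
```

After line 1: lst = [4, 7]
After line 2 (extend unpacks [15, 18]): lst = [4, 7, 15, 18]
After line 3 (append adds [15, 18] as single element): lst = [4, 7, 15, 18, [15, 18]]

[4, 7, 15, 18, [15, 18]]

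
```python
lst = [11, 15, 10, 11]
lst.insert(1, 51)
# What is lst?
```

[11, 51, 15, 10, 11]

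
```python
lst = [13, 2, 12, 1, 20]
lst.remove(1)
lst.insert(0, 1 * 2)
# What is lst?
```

After line 1: lst = [13, 2, 12, 1, 20]
After line 2 (remove first 1): lst = [13, 2, 12, 20]
After line 3 (insert 2 at index 0): lst = [2, 13, 2, 12, 20]

[2, 13, 2, 12, 20]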